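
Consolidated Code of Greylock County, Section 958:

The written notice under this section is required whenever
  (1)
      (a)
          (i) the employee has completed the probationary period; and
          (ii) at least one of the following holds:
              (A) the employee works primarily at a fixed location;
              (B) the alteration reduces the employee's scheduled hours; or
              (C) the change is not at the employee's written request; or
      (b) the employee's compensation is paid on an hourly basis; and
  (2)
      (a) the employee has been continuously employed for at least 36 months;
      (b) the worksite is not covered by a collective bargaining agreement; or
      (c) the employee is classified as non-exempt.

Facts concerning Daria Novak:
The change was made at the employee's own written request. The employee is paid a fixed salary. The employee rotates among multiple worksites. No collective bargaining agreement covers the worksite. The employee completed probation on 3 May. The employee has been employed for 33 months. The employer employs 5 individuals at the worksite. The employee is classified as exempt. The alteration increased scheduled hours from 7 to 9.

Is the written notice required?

No — not required.

(i) past probation — met.
(A) fixed location — not satisfied.
(B) hours reduced — not satisfied.
(C) not employee-requested — not satisfied.
So (ii) is not satisfied (F OR F OR F).
So (a) is not satisfied (T AND F).
(b) hourly-paid — not met.
(1) = F OR F = false.
(a) tenure ≥ 36 mo. — not met.
(b) no CBA — satisfied.
(c) non-exempt — not met.
(2): F OR T OR F → true.
So Overall is not satisfied (F AND T).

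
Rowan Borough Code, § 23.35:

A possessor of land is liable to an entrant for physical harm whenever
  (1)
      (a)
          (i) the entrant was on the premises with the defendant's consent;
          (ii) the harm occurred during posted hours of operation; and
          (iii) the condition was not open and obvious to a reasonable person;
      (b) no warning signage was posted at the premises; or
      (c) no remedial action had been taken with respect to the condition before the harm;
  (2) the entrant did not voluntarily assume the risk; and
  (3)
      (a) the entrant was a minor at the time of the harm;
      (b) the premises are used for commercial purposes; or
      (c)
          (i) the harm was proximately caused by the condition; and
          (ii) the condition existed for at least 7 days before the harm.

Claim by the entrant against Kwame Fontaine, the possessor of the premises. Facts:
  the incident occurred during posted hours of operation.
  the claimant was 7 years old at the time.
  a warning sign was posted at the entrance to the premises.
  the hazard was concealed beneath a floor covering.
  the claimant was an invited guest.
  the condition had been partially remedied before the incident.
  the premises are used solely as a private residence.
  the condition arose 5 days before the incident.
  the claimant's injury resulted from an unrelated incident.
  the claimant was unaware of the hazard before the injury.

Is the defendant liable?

(i) consent to enter — met.
(ii) during posted hours — satisfied.
(iii) not open/obvious — met.
(a) = T AND T AND T = true.
(b) no signage posted — not satisfied.
(c) no remedial action — fails.
So (1) is satisfied (T OR F OR F).
(2) no assumed risk — holds.
(a) entrant a minor — met.
(b) commercial use — not met.
(i) proximate cause — not met.
(ii) condition ≥7 days old — not met.
(c): F AND F → false.
(3) = T OR F OR F = true.
So Overall is satisfied (T AND T AND T).

Yes — liable.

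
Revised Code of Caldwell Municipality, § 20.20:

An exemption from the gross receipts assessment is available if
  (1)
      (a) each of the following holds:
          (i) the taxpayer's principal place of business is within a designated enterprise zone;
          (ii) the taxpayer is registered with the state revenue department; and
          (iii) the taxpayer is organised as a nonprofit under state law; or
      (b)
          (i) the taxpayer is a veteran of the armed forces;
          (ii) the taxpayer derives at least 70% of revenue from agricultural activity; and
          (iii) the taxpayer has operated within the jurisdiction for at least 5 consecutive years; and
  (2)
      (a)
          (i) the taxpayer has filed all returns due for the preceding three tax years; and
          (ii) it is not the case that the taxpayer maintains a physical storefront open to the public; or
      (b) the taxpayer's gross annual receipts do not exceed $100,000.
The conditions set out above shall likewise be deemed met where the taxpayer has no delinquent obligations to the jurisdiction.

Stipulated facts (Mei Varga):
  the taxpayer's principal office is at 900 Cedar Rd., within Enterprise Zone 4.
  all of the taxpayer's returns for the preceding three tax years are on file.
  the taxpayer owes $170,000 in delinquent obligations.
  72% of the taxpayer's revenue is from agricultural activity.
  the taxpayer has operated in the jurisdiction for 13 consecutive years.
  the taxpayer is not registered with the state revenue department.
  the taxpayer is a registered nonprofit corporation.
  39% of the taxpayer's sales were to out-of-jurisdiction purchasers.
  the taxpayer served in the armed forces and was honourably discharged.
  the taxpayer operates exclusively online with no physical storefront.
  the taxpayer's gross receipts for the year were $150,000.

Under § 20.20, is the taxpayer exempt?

(i) in enterprise zone — met.
(ii) state-registered — fails.
(iii) nonprofit — holds.
(a): T AND F AND T → false.
(i) veteran — satisfied.
(ii) ≥70% agricultural — satisfied.
(iii) ≥ 5 yrs in jurisdiction — satisfied.
(b) = T AND T AND T = true.
(1): F OR T → true.
(i) returns current — satisfied.
(ii) not (has storefront) — holds.
(a) = T AND T = true.
(b) receipts ≤ $100,000 — not met.
(2) = T OR F = true.
Overall: T AND T → true.
Exception (no delinquency) — not satisfied.
Result: main true OR exception false → true.

Yes — exempt.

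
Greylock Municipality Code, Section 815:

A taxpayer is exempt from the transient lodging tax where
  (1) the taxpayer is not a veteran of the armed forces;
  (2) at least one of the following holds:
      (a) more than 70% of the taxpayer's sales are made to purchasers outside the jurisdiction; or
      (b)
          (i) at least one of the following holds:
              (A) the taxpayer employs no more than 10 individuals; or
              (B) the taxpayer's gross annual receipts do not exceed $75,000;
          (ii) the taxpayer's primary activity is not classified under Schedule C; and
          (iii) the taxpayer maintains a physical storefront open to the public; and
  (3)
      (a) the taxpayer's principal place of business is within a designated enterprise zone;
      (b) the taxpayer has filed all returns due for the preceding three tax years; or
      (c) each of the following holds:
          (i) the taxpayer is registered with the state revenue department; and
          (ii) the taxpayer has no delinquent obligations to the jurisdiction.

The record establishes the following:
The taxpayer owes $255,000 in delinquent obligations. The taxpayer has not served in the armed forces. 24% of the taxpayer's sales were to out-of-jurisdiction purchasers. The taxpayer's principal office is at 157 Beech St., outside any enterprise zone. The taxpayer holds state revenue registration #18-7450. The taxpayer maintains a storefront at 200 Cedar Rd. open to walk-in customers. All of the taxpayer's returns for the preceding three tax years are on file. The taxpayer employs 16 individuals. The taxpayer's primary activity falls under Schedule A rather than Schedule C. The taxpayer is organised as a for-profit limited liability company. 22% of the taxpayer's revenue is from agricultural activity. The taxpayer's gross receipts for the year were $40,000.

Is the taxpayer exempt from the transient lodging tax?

Yes — exempt.

(1) not (veteran) — holds.
(a) >70% out-of-jur. sales — not met.
(A) ≤ 10 employees — not satisfied.
(B) receipts ≤ $75,000 — met.
So (i) is satisfied (F OR T).
(ii) not (Schedule C activity) — holds.
(iii) has storefront — met.
So (b) is satisfied (T AND T AND T).
(2) = F OR T = true.
(a) in enterprise zone — fails.
(b) returns current — holds.
(i) state-registered — holds.
(ii) no delinquency — fails.
So (c) is not satisfied (T AND F).
(3) = F OR T OR F = true.
Overall: T AND T AND T → true.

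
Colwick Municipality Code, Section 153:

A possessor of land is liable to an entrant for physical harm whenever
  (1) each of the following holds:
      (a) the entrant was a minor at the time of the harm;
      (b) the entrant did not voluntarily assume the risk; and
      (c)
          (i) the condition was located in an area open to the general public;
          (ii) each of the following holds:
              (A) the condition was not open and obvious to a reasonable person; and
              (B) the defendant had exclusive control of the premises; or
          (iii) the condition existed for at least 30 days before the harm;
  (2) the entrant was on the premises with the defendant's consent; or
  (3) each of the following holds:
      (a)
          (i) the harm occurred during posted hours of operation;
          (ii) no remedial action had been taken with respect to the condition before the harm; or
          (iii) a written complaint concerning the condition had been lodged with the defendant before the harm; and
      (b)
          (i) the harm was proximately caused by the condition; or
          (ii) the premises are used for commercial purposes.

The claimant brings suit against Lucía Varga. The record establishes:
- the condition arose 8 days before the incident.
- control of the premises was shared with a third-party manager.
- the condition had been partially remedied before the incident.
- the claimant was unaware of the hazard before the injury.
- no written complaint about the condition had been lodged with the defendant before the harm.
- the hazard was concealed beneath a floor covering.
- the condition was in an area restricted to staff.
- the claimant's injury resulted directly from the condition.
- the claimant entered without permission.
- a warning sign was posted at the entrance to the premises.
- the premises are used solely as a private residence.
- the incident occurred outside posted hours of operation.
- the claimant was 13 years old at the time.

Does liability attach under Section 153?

No — not liable.

(a) entrant a minor — satisfied.
(b) no assumed risk — satisfied.
(i) public area — fails.
(A) not open/obvious — holds.
(B) exclusive control — not met.
So (ii) is not satisfied (T AND F).
(iii) condition ≥30 days old — not met.
So (c) is not satisfied (F OR F OR F).
(1): T AND T AND F → false.
(2) consent to enter — not met.
(i) during posted hours — not satisfied.
(ii) no remedial action — fails.
(iii) complaint lodged — fails.
(a) = F OR F OR F = false.
(i) proximate cause — holds.
(ii) commercial use — not satisfied.
(b): T OR F → true.
(3): F AND T → false.
So Overall is not satisfied (F OR F OR F).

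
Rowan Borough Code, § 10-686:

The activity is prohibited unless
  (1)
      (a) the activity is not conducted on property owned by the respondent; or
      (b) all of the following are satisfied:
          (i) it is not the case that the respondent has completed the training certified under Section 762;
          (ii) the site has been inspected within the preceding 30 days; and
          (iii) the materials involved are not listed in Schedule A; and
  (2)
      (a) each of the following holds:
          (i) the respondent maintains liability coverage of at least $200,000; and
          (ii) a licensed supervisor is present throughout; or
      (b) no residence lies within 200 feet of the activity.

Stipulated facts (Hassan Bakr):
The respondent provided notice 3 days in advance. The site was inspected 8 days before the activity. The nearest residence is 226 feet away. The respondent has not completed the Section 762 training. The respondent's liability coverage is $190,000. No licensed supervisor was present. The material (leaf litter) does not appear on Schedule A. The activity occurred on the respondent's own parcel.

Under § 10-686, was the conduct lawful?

(a) not (own property) — not satisfied.
(i) not (training certified) — met.
(ii) site inspected — holds.
(iii) not (Schedule A material) — holds.
So (b) is satisfied (T AND T AND T).
(1): F OR T → true.
(i) coverage ≥ $200,000 — not satisfied.
(ii) supervisor present — not met.
So (a) is not satisfied (F AND F).
(b) no residence in 200 ft — satisfied.
(2): F OR T → true.
Overall = T AND T = true.

Yes — lawful.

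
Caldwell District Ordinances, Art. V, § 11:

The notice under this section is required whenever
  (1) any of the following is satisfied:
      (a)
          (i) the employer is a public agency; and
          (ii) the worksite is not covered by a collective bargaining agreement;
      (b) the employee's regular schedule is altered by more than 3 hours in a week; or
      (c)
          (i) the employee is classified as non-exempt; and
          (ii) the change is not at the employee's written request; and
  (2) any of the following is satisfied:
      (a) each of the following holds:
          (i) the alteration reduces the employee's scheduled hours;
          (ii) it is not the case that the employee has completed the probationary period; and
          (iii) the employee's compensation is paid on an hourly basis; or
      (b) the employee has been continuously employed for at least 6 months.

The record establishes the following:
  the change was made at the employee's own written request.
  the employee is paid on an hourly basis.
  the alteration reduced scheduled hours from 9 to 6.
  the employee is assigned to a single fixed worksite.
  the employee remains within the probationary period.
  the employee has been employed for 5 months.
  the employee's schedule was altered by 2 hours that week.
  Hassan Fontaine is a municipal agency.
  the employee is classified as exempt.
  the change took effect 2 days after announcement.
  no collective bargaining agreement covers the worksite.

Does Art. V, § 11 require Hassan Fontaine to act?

(i) public agency — met.
(ii) no CBA — holds.
(a) = T AND T = true.
(b) schedule shift > 3h — fails.
(i) non-exempt — not met.
(ii) not employee-requested — fails.
(c) = F AND F = false.
(1): T OR F OR F → true.
(i) hours reduced — satisfied.
(ii) not (past probation) — holds.
(iii) hourly-paid — met.
So (a) is satisfied (T AND T AND T).
(b) tenure ≥ 6 mo. — not satisfied.
(2) = T OR F = true.
Overall = T AND T = true.

Yes — required.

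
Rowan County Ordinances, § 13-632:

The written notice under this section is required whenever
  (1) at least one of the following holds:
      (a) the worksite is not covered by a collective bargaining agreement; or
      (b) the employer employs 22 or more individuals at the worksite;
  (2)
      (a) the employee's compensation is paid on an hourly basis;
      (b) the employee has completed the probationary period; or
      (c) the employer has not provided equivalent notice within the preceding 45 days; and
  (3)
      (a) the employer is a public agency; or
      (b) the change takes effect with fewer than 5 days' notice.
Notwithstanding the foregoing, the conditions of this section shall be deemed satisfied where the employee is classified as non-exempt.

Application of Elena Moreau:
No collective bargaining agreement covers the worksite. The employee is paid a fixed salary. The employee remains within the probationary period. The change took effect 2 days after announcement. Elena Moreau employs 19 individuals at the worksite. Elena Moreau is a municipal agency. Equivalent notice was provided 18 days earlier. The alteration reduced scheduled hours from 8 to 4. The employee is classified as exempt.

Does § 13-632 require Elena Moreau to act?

No — not required.

(a) no CBA — met.
(b) ≥ 22 at site — fails.
(1): T OR F → true.
(a) hourly-paid — fails.
(b) past probation — not met.
(c) no recent notice — not met.
(2): F OR F OR F → false.
(a) public agency — met.
(b) < 5 days' notice — satisfied.
(3) = T OR T = true.
Overall: T AND F AND T → false.
Exception (non-exempt) — not satisfied.
Result: main false OR exception false → false.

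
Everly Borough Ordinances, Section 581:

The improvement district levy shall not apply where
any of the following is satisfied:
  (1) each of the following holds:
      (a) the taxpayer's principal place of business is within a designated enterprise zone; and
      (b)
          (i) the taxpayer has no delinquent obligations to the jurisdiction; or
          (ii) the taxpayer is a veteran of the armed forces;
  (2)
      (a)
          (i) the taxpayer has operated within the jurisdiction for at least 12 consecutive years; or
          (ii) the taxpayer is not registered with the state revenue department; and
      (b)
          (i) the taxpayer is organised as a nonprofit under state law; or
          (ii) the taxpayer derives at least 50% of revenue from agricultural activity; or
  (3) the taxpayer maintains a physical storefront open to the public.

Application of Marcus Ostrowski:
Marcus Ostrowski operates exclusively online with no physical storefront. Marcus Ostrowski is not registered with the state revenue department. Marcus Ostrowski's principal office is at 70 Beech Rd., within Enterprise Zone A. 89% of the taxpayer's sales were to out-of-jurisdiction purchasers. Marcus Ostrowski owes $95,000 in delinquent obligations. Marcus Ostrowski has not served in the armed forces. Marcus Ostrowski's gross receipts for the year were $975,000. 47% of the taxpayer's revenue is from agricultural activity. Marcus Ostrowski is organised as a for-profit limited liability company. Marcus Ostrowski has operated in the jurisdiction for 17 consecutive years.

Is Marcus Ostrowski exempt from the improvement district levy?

No — not exempt.

(a) in enterprise zone — met.
(i) no delinquency — not satisfied.
(ii) veteran — not satisfied.
(b): F OR F → false.
So (1) is not satisfied (T AND F).
(i) ≥ 12 yrs in jurisdiction — met.
(ii) not (state-registered) — met.
(a): T OR T → true.
(i) nonprofit — not met.
(ii) ≥50% agricultural — fails.
So (b) is not satisfied (F OR F).
So (2) is not satisfied (T AND F).
(3) has storefront — fails.
So Overall is not satisfied (F OR F OR F).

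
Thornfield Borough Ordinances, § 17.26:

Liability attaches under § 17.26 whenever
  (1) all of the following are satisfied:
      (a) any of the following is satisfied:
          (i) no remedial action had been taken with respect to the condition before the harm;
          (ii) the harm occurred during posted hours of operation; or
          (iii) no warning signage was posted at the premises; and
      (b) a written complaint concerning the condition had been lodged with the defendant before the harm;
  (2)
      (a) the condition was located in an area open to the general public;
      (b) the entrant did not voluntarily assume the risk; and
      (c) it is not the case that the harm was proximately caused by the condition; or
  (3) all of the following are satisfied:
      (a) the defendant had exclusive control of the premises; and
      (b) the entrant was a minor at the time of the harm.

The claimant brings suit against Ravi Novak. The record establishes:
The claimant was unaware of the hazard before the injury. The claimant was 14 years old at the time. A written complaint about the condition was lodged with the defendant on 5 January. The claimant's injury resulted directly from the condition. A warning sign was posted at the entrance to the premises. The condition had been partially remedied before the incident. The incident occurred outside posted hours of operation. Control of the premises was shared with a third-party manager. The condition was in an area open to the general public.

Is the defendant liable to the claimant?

No — not liable.

(i) no remedial action — fails.
(ii) during posted hours — not satisfied.
(iii) no signage posted — not satisfied.
(a): F OR F OR F → false.
(b) complaint lodged — holds.
(1) = F AND T = false.
(a) public area — holds.
(b) no assumed risk — satisfied.
(c) not (proximate cause) — not met.
So (2) is not satisfied (T AND T AND F).
(a) exclusive control — not met.
(b) entrant a minor — holds.
(3): F AND T → false.
Overall: F OR F OR F → false.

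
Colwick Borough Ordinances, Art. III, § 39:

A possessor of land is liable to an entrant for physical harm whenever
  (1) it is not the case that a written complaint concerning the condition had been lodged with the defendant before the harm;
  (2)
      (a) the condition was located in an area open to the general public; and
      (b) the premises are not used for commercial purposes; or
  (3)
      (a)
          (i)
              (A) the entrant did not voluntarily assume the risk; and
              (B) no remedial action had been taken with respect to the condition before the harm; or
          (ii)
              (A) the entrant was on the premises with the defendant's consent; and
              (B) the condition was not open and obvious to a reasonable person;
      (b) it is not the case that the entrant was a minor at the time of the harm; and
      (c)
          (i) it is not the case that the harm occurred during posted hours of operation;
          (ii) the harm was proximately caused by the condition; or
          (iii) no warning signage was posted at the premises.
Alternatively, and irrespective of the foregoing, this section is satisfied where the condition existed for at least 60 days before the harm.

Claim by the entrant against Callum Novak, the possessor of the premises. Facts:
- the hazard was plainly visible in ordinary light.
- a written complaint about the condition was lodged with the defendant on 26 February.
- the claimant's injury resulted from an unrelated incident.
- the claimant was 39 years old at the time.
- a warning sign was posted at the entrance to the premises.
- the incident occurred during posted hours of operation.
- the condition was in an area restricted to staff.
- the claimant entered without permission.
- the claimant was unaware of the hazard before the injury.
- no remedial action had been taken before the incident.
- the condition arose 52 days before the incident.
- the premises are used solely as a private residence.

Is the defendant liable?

No — not liable.

(1) not (complaint lodged) — not satisfied.
(a) public area — fails.
(b) not (commercial use) — holds.
(2): F AND T → false.
(A) no assumed risk — holds.
(B) no remedial action — satisfied.
So (i) is satisfied (T AND T).
(A) consent to enter — not satisfied.
(B) not open/obvious — not met.
So (ii) is not satisfied (F AND F).
(a): T OR F → true.
(b) not (entrant a minor) — met.
(i) not (during posted hours) — not met.
(ii) proximate cause — fails.
(iii) no signage posted — fails.
(c): F OR F OR F → false.
(3) = T AND T AND F = false.
So Overall is not satisfied (F OR F OR F).
Exception (condition ≥60 days old) — not satisfied.
Result: main false OR exception false → false.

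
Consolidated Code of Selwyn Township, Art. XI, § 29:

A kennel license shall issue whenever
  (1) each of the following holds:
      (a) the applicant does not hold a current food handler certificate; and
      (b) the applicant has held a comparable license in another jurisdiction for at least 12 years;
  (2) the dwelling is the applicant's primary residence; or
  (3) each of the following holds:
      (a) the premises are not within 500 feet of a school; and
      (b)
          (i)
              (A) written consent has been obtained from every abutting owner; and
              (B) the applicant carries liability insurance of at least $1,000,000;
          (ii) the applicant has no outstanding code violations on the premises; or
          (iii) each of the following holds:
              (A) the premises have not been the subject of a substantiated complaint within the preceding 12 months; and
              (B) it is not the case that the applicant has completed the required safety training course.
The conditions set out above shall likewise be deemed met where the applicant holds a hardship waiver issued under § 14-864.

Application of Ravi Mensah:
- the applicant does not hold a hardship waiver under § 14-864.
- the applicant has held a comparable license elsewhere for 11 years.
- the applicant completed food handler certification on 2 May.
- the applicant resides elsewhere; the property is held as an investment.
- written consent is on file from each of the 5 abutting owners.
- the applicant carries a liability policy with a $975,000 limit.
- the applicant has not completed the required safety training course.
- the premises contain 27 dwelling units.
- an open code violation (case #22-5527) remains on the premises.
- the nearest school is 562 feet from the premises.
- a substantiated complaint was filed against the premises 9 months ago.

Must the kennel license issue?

(a) not (food handler cert.) — fails.
(b) prior license ≥ 12 yr — not satisfied.
(1) = F AND F = false.
(2) primary residence — not met.
(a) ≥500 ft from school — satisfied.
(A) all abutters consent — satisfied.
(B) insurance ≥ $1,000,000 — fails.
So (i) is not satisfied (T AND F).
(ii) no code violations — not satisfied.
(A) no complaint in 12 mo. — not met.
(B) not (safety training) — satisfied.
(iii) = F AND T = false.
(b) = F OR F OR F = false.
So (3) is not satisfied (T AND F).
Overall: F OR F OR F → false.
Exception (hardship waiver) — not satisfied.
Result: main false OR exception false → false.

No — denied.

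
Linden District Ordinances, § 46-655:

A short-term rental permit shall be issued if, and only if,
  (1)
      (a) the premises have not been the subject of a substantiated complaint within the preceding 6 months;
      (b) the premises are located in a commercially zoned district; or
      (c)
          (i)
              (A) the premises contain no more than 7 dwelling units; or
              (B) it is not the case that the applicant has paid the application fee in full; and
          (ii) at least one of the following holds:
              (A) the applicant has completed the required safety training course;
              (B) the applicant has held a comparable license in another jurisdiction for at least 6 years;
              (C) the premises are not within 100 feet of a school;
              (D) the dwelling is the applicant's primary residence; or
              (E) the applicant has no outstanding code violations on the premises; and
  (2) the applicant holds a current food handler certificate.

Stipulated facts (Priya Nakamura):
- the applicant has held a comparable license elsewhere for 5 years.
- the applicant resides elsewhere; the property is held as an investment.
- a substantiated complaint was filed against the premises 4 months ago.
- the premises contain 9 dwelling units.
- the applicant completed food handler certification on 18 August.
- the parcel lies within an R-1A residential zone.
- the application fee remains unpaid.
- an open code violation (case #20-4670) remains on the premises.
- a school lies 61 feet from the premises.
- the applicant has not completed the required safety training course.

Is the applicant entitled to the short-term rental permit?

No — denied.

(a) no complaint in 6 mo. — not met.
(b) commercially zoned — fails.
(A) ≤ 7 units — not met.
(B) not (fee paid) — met.
(i) = F OR T = true.
(A) safety training — not satisfied.
(B) prior license ≥ 6 yr — not satisfied.
(C) ≥100 ft from school — fails.
(D) primary residence — not met.
(E) no code violations — not met.
(ii): F OR F OR F OR F OR F → false.
So (c) is not satisfied (T AND F).
(1) = F OR F OR F = false.
(2) food handler cert. — holds.
Overall: F AND T → false.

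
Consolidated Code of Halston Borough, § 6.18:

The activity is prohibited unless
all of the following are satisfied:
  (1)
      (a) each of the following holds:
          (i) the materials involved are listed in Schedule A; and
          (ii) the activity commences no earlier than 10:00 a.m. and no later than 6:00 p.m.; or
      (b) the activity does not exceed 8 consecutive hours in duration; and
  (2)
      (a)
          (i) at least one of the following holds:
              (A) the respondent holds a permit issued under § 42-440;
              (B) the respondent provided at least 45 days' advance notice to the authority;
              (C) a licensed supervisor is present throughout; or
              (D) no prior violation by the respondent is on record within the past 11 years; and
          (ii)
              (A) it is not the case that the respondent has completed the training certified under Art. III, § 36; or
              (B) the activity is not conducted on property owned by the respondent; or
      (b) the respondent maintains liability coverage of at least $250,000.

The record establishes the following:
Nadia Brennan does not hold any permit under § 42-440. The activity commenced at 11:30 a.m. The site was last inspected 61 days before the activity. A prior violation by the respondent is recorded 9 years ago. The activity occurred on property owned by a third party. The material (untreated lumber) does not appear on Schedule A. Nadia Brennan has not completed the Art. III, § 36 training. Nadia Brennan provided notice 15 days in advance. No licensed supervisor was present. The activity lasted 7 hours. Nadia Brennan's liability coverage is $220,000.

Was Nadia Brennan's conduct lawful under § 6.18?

(i) Schedule A material — not met.
(ii) start within hours — satisfied.
(a): F AND T → false.
(b) ≤ 8 hrs duration — holds.
(1) = F OR T = true.
(A) holds permit — not met.
(B) ≥45 days' notice — not satisfied.
(C) supervisor present — not satisfied.
(D) no prior violation — not met.
(i) = F OR F OR F OR F = false.
(A) not (training certified) — met.
(B) not (own property) — satisfied.
So (ii) is satisfied (T OR T).
So (a) is not satisfied (F AND T).
(b) coverage ≥ $250,000 — not met.
(2) = F OR F = false.
Overall = T AND F = false.

No — unlawful.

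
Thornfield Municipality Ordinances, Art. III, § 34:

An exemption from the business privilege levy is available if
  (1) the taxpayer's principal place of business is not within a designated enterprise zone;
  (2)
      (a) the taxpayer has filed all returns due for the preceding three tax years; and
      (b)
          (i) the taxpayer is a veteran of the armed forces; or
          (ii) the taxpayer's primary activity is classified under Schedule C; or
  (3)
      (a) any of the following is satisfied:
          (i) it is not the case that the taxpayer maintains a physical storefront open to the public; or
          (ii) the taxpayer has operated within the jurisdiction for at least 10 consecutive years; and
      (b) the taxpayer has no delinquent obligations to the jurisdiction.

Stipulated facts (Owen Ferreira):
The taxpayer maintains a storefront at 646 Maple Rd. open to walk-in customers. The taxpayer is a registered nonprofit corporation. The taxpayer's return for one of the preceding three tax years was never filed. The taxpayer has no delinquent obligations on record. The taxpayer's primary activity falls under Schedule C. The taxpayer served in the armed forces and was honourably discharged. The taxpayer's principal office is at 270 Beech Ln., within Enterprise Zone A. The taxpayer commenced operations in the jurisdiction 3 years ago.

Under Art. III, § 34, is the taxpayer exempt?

No — not exempt.

(1) not (in enterprise zone) — not met.
(a) returns current — not satisfied.
(i) veteran — met.
(ii) Schedule C activity — satisfied.
So (b) is satisfied (T OR T).
So (2) is not satisfied (F AND T).
(i) not (has storefront) — not satisfied.
(ii) ≥ 10 yrs in jurisdiction — not satisfied.
(a) = F OR F = false.
(b) no delinquency — met.
(3) = F AND T = false.
Overall = F OR F OR F = false.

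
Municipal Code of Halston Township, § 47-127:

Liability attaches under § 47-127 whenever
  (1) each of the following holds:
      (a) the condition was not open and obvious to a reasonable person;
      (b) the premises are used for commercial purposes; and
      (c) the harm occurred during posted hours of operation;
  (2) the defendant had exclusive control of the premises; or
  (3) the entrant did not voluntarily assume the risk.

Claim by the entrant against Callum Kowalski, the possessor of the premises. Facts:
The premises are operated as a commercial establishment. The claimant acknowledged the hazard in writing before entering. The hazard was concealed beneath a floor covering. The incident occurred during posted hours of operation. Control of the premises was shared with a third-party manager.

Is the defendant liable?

Yes — liable.

(a) not open/obvious — satisfied.
(b) commercial use — met.
(c) during posted hours — holds.
(1): T AND T AND T → true.
(2) exclusive control — fails.
(3) no assumed risk — fails.
So Overall is satisfied (T OR F OR F).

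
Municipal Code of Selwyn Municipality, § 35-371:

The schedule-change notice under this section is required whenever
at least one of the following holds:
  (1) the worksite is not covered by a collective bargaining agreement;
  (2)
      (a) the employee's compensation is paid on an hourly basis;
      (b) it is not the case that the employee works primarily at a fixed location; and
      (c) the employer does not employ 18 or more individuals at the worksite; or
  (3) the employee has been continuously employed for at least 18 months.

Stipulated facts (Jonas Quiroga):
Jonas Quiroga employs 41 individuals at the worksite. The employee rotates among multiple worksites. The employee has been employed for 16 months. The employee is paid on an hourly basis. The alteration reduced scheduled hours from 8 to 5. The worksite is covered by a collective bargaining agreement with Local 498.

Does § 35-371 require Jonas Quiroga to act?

(1) no CBA — not satisfied.
(a) hourly-paid — holds.
(b) not (fixed location) — met.
(c) not (≥ 18 at site) — not satisfied.
(2) = T AND T AND F = false.
(3) tenure ≥ 18 mo. — not satisfied.
Overall = F OR F OR F = false.

No — not required.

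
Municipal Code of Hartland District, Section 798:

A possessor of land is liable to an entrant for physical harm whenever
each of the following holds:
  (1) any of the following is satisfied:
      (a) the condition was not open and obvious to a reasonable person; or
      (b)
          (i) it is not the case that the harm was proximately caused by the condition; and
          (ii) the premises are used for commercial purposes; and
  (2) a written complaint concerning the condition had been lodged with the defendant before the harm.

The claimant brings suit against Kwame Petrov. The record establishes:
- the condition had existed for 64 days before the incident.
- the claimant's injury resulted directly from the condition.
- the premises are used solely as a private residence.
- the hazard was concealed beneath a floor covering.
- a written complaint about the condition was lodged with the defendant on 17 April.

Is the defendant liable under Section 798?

(a) not open/obvious — holds.
(i) not (proximate cause) — fails.
(ii) commercial use — fails.
So (b) is not satisfied (F AND F).
So (1) is satisfied (T OR F).
(2) complaint lodged — satisfied.
Overall = T AND T = true.

Yes — liable.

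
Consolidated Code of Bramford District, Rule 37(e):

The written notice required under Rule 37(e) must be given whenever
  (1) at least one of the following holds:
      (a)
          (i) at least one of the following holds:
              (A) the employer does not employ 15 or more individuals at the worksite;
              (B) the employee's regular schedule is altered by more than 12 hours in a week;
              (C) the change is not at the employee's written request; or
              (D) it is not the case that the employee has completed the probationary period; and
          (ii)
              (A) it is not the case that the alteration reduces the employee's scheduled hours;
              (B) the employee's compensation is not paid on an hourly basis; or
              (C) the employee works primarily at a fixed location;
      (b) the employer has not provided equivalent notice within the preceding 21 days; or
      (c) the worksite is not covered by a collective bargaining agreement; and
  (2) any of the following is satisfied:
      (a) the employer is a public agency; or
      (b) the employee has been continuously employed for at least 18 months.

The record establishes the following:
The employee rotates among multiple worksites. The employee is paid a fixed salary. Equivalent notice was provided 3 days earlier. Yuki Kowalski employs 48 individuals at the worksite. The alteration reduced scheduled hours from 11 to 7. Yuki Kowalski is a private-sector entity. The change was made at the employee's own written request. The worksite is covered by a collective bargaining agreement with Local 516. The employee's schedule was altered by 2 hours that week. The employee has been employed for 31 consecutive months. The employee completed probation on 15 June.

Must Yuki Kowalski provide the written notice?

No — not required.

(A) not (≥ 15 at site) — fails.
(B) schedule shift > 12h — not met.
(C) not employee-requested — not satisfied.
(D) not (past probation) — not met.
(i): F OR F OR F OR F → false.
(A) not (hours reduced) — fails.
(B) not (hourly-paid) — met.
(C) fixed location — fails.
(ii) = F OR T OR F = true.
So (a) is not satisfied (F AND T).
(b) no recent notice — not met.
(c) no CBA — fails.
(1) = F OR F OR F = false.
(a) public agency — not met.
(b) tenure ≥ 18 mo. — holds.
So (2) is satisfied (F OR T).
Overall: F AND T → false.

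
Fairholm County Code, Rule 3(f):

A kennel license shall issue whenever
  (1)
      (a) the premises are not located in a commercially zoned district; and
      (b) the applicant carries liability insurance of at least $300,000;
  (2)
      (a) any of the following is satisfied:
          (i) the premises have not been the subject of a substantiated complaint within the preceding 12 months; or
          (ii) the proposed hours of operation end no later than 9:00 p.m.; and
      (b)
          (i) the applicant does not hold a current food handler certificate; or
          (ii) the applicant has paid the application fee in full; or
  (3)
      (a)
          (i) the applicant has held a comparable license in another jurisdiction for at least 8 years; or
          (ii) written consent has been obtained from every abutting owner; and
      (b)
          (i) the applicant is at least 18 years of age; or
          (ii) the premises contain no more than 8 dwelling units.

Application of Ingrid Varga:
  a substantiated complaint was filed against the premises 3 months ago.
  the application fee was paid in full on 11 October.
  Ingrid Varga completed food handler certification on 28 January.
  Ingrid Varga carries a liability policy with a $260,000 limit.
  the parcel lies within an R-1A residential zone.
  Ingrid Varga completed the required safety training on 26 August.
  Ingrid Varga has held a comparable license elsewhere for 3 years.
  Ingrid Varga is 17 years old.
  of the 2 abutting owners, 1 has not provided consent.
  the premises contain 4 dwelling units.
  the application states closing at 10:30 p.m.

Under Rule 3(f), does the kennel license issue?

No — denied.

(a) not (commercially zoned) — satisfied.
(b) insurance ≥ $300,000 — not met.
So (1) is not satisfied (T AND F).
(i) no complaint in 12 mo. — fails.
(ii) closes by 9 p.m. — not satisfied.
(a) = F OR F = false.
(i) not (food handler cert.) — not met.
(ii) fee paid — met.
(b): F OR T → true.
(2): F AND T → false.
(i) prior license ≥ 8 yr — not satisfied.
(ii) all abutters consent — fails.
(a) = F OR F = false.
(i) age ≥ 18 — not met.
(ii) ≤ 8 units — holds.
So (b) is satisfied (F OR T).
(3): F AND T → false.
So Overall is not satisfied (F OR F OR F).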